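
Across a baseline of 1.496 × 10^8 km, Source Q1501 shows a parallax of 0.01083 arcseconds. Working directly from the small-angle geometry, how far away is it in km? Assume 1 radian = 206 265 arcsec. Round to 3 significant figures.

θ = 0.01083″ = 0.01083/206265 = 5.2505 × 10^-8 rad.
d = B/θ = (1.496 × 10^8) / (5.2505 × 10^-8) = 2.8493 × 10^15 km.

2.85 × 10^15 km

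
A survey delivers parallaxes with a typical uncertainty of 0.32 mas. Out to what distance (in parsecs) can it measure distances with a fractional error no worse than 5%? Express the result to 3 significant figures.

σ_d/d = σ_p/p, so the condition is σ_p/p ≤ 0.05, i.e. p ≥ σ_p/0.05.
p_min = 0.32/0.05 = 6.4 mas = 0.0064 arcsec.
d_max = 1/p_min = 1/0.0064 = 156.25 pc.

156 pc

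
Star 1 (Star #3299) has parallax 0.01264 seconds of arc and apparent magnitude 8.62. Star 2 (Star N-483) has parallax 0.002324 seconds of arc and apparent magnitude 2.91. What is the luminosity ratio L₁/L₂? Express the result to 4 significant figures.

d₁ = 1/p₁ = 1/0.01264″ = 79.114 pc; d₂ = 1/p₂ = 1/0.002324″ = 430.29 pc.
M₁ = m₁ − 5 log₁₀ d₁ + 5 = 8.62 − 9.4913 + 5 = 4.1287.
M₂ = 2.91 − 13.1688 + 5 = -5.2588.
L₁/L₂ = 10^(0.4(M₂ − M₁)) = 10^(0.4 × (-9.3875)) = 10^(-3.75500) = 0.00017579.

L₁/L₂ = 0.0001758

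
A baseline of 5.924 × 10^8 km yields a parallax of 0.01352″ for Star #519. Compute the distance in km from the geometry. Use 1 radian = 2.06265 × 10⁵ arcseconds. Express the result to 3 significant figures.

θ = 0.01352″ = 0.01352/206265 = 6.5547 × 10^-8 rad.
d = B/θ = (5.924 × 10^8) / (6.5547 × 10^-8) = 9.0378 × 10^15 km.

9.04 × 10^15 km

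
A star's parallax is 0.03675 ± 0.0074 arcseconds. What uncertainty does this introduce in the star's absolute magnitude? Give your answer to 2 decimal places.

σ_M = 0.44 mag

M = m − 5 log₁₀ d + 5 = m + 5 log₁₀ p + 5, so ∂M/∂p = 5/(p ln 10).
σ_M = (5/ln 10) · (σ_p/p) = 2.1715 × 0.0074/0.03675 = 2.1715 × 0.20136 = 0.43725.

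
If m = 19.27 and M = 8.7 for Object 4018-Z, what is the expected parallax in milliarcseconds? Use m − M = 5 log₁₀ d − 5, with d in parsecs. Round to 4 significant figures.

m − M = 19.27 − 8.7 = 10.57.
d = 10^((m−M)/5 + 1) = 10^3.114 = 1300.2 pc.
p = 1/d = 1/1300.2 = 0.00076911 arcsec = 0.76911 mas.

0.7691 mas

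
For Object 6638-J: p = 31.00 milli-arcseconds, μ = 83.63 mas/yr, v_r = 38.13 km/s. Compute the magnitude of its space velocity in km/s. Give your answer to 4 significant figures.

d = 1/p = 1/0.03100″ = 32.258 pc.
μ = 83.63 mas/yr = 0.08363 ″/yr.
v_t = 4.740 μ d = 4.740 × 0.08363 × 32.258 = 12.787 km/s.
v = √(v_r² + v_t²) = √(38.13² + 12.787²) = √1617.4 = 40.217 km/s.

40.22 km/s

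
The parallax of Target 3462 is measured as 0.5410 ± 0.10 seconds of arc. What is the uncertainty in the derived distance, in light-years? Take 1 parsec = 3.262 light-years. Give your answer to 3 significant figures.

d = 1/p, so σ_d = σ_p / p².
σ_d = 0.100 / (0.5410)² = 0.100 / 0.29268 = 0.34167 pc = 0.34167 × 3.262 ly = 1.1145 ly.

1.11 ly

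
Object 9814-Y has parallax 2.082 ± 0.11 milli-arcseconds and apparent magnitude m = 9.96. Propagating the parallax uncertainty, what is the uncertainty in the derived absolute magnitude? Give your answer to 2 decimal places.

M = m − 5 log₁₀ d + 5 = m + 5 log₁₀ p + 5, so ∂M/∂p = 5/(p ln 10).
σ_M = (5/ln 10) · (σ_p/p) = 2.1715 × 0.11/2.082 = 2.1715 × 0.052834 = 0.11473.

σ_M = 0.11 mag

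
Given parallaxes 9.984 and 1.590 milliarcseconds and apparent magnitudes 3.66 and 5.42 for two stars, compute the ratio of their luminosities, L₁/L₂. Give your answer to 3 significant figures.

L₁/L₂ = 0.128

d₁ = 1/p₁ = 1/0.009984″ = 100.16 pc; d₂ = 1/p₂ = 1/0.001590″ = 628.93 pc.
M₁ = m₁ − 5 log₁₀ d₁ + 5 = 3.66 − 10.0035 + 5 = -1.3435.
M₂ = 5.42 − 13.9930 + 5 = -3.5730.
L₁/L₂ = 10^(0.4(M₂ − M₁)) = 10^(0.4 × (-2.2295)) = 10^(-0.89180) = 0.12829.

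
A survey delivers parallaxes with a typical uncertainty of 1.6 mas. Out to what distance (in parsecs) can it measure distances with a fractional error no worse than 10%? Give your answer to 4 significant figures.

62.50 pc

σ_d/d = σ_p/p, so the condition is σ_p/p ≤ 0.10, i.e. p ≥ σ_p/0.10.
p_min = 1.6/0.10 = 16 mas = 0.016 arcsec.
d_max = 1/p_min = 1/0.016 = 62.5 pc.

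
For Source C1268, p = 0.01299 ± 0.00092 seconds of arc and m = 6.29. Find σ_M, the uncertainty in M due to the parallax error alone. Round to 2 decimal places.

σ_M = 0.15 mag

M = m − 5 log₁₀ d + 5 = m + 5 log₁₀ p + 5, so ∂M/∂p = 5/(p ln 10).
σ_M = (5/ln 10) · (σ_p/p) = 2.1715 × 0.00092/0.01299 = 2.1715 × 0.070824 = 0.15379.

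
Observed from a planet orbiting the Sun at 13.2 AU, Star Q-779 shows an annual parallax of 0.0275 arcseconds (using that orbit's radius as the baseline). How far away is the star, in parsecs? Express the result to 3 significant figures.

With baseline B (in AU) and parallax p (in arcsec), d = B/p parsecs.
d = 13.2 / 0.0275 = 480 pc.

480 pc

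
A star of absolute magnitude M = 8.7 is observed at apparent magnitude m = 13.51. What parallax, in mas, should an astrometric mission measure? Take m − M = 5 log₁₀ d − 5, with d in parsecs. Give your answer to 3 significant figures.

m − M = 13.51 − 8.7 = 4.81.
d = 10^((m−M)/5 + 1) = 10^1.962 = 91.622 pc.
p = 1/d = 1/91.622 = 0.010914 arcsec = 10.914 mas.

10.9 mas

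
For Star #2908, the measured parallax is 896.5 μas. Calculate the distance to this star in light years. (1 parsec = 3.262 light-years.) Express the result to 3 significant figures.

p = 896.5 μas = 0.0008965 arcsec.
d = 1/p = 1/0.0008965 = 1115.4 pc.
In light-years: 1115.4 × 3.262 = 3638.4 ly.

3640 light years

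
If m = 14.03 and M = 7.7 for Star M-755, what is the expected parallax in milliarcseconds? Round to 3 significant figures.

5.42 mas

m − M = 14.03 − 7.7 = 6.33.
d = 10^((m−M)/5 + 1) = 10^2.266 = 184.5 pc.
p = 1/d = 1/184.5 = 0.0054201 arcsec = 5.4201 mas.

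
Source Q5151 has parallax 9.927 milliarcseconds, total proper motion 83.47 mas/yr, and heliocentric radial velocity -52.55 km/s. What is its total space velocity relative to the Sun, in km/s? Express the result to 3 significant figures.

d = 1/p = 1/0.009927″ = 100.74 pc.
μ = 83.47 mas/yr = 0.08347 ″/yr.
v_t = 4.740 μ d = 4.740 × 0.08347 × 100.74 = 39.858 km/s.
v = √(v_r² + v_t²) = √((-52.55)² + 39.858²) = √4350.16 = 65.956 km/s.

66.0 km/s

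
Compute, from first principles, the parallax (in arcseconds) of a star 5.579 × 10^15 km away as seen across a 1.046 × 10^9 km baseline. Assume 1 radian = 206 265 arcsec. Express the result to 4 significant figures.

0.03867 arcsec

θ ≈ B/d = (1.046 × 10^9) / (5.579 × 10^15) = 1.8749 × 10^-7 rad.
In arcseconds: 1.8749 × 10^-7 × 206265 = 0.038673″.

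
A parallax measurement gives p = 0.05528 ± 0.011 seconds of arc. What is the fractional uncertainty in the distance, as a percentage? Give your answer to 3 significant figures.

19.9%

For d = 1/p, |σ_d/d| = |σ_p/p|.
σ_p/p = 0.011 / 0.05528 = 0.19899 = 19.899%.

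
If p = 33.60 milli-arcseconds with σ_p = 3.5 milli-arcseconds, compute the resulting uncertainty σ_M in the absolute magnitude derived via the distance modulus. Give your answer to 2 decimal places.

M = m − 5 log₁₀ d + 5 = m + 5 log₁₀ p + 5, so ∂M/∂p = 5/(p ln 10).
σ_M = (5/ln 10) · (σ_p/p) = 2.1715 × 3.5/33.60 = 2.1715 × 0.10417 = 0.22621.

σ_M = 0.23 mag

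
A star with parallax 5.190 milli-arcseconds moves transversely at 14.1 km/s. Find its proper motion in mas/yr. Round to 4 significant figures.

d = 1/p = 1/0.005190″ = 192.68 pc.
μ = v_t / (4.74 d) = 14.1 / (4.74 × 192.68) = 14.1 / 913.3 = 0.015439 ″/yr = 15.439 mas/yr.

15.44 mas/yr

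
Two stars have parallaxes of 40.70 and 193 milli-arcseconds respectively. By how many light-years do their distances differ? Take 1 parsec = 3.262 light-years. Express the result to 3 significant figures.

63.2 ly

d_A = 1/0.04070″ = 24.57 pc; d_B = 1/0.1930″ = 5.1813 pc.
|d_B − d_A| = |5.1813 − 24.57| = 19.389 pc = 19.389 × 3.262 ly = 63.247 ly.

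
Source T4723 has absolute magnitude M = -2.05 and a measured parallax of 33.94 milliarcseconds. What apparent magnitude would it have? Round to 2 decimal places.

m = 0.30

d = 1/p = 1/0.03394″ = 29.464 pc.
m − M = 5 log₁₀ d − 5 = 5 log₁₀(29.464) − 5 = 7.3465 − 5 = 2.3465.
m = M + (m − M) = -2.05 + 2.3465 = 0.30.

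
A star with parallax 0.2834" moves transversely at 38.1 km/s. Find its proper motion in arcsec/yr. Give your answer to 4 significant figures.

d = 1/p = 1/0.2834″ = 3.5286 pc.
μ = v_t / (4.74 d) = 38.1 / (4.74 × 3.5286) = 38.1 / 16.726 = 2.2779 ″/yr.

2.278 arcsec/yr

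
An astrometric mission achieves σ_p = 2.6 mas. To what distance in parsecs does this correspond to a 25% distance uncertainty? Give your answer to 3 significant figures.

96.2 pc

σ_d/d = σ_p/p, so the condition is σ_p/p ≤ 0.25, i.e. p ≥ σ_p/0.25.
p_min = 2.6/0.25 = 10.4 mas = 0.0104 arcsec.
d_max = 1/p_min = 1/0.0104 = 96.154 pc.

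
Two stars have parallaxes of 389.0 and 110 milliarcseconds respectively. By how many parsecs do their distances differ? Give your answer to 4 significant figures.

6.520 pc

d_A = 1/0.3890″ = 2.5707 pc; d_B = 1/0.1100″ = 9.0909 pc.
|d_B − d_A| = |9.0909 − 2.5707| = 6.5202 pc.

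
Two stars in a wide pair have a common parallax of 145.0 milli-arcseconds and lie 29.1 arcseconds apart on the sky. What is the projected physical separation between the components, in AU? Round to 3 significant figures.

201 AU

d = 1/p = 1/0.1450″ = 6.8966 pc.
At distance d (pc), an angle of θ arcsec spans θ·d AU: s = 29.1 × 6.8966 = 200.69 AU.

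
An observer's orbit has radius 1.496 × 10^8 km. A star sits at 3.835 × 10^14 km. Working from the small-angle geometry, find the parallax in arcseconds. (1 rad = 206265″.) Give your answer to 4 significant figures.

θ ≈ B/d = (1.496 × 10^8) / (3.835 × 10^14) = 3.9009 × 10^-7 rad.
In arcseconds: 3.9009 × 10^-7 × 206265 = 0.080462″.

0.08046 arcsec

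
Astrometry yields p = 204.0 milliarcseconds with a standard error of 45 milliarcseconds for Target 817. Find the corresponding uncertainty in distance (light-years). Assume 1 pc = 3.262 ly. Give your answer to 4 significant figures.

d = 1/p, so σ_d = σ_p / p².
σ_d = 0.0450 / (0.2040)² = 0.0450 / 0.041616 = 1.0813 pc = 1.0813 × 3.262 ly = 3.5272 ly.

3.527 ly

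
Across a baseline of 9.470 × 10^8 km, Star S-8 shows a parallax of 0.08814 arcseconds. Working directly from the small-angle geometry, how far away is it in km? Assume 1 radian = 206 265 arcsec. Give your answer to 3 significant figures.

2.22 × 10^15 km

θ = 0.08814″ = 0.08814/206265 = 4.2731 × 10^-7 rad.
d = B/θ = (9.470 × 10^8) / (4.2731 × 10^-7) = 2.2162 × 10^15 km.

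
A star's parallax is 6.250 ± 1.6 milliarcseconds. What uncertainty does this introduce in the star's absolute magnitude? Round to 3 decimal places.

σ_M = 0.556 mag

M = m − 5 log₁₀ d + 5 = m + 5 log₁₀ p + 5, so ∂M/∂p = 5/(p ln 10).
σ_M = (5/ln 10) · (σ_p/p) = 2.1715 × 1.6/6.250 = 2.1715 × 0.256 = 0.5559.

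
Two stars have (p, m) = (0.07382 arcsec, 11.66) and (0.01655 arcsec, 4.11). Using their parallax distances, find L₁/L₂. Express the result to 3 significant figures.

L₁/L₂ = 4.80 × 10^-5

d₁ = 1/p₁ = 1/0.07382″ = 13.546 pc; d₂ = 1/p₂ = 1/0.01655″ = 60.423 pc.
M₁ = m₁ − 5 log₁₀ d₁ + 5 = 11.66 − 5.6591 + 5 = 11.0009.
M₂ = 4.11 − 8.9060 + 5 = 0.2040.
L₁/L₂ = 10^(0.4(M₂ − M₁)) = 10^(0.4 × (-10.7969)) = 10^(-4.31876) = 0.000048.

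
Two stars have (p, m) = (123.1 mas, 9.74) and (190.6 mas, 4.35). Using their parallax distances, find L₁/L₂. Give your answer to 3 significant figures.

L₁/L₂ = 0.0167

d₁ = 1/p₁ = 1/0.1231″ = 8.1235 pc; d₂ = 1/p₂ = 1/0.1906″ = 5.2466 pc.
M₁ = m₁ − 5 log₁₀ d₁ + 5 = 9.74 − 4.5487 + 5 = 10.1913.
M₂ = 4.35 − 3.5994 + 5 = 5.7506.
L₁/L₂ = 10^(0.4(M₂ − M₁)) = 10^(0.4 × (-4.4407)) = 10^(-1.77628) = 0.016739.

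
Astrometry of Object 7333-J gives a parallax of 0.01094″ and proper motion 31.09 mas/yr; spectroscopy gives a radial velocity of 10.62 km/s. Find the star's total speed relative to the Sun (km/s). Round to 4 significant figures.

d = 1/p = 1/0.01094″ = 91.408 pc.
μ = 31.09 mas/yr = 0.03109 ″/yr.
v_t = 4.740 μ d = 4.740 × 0.03109 × 91.408 = 13.47 km/s.
v = √(v_r² + v_t²) = √(10.62² + 13.47²) = √294.225 = 17.153 km/s.

17.15 km/s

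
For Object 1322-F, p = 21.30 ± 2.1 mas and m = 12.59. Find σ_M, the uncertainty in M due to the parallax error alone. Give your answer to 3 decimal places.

M = m − 5 log₁₀ d + 5 = m + 5 log₁₀ p + 5, so ∂M/∂p = 5/(p ln 10).
σ_M = (5/ln 10) · (σ_p/p) = 2.1715 × 2.1/21.30 = 2.1715 × 0.098592 = 0.21409.

σ_M = 0.214 mag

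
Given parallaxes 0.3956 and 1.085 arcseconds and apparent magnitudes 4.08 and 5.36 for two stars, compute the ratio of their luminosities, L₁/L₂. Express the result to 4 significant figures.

d₁ = 1/p₁ = 1/0.3956″ = 2.5278 pc; d₂ = 1/p₂ = 1/1.085″ = 0.92166 pc.
M₁ = m₁ − 5 log₁₀ d₁ + 5 = 4.08 − 2.0137 + 5 = 7.0663.
M₂ = 5.36 − (-0.1771) + 5 = 10.5371.
L₁/L₂ = 10^(0.4(M₂ − M₁)) = 10^(0.4 × 3.4708) = 10^1.38832 = 24.452.

L₁/L₂ = 24.45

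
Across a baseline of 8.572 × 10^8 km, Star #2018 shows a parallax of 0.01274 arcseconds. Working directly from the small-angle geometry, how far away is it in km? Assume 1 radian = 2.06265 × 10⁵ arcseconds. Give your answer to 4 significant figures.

θ = 0.01274″ = 0.01274/206265 = 6.1765 × 10^-8 rad.
d = B/θ = (8.572 × 10^8) / (6.1765 × 10^-8) = 1.3878 × 10^16 km.

1.388 × 10^16 km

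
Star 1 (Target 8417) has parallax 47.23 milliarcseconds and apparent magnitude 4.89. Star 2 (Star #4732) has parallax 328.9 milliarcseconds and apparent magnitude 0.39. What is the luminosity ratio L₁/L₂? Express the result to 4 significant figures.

d₁ = 1/p₁ = 1/0.04723″ = 21.173 pc; d₂ = 1/p₂ = 1/0.3289″ = 3.0404 pc.
M₁ = m₁ − 5 log₁₀ d₁ + 5 = 4.89 − 6.6289 + 5 = 3.2611.
M₂ = 0.39 − 2.4147 + 5 = 2.9753.
L₁/L₂ = 10^(0.4(M₂ − M₁)) = 10^(0.4 × (-0.2858)) = 10^(-0.11432) = 0.76856.

L₁/L₂ = 0.7686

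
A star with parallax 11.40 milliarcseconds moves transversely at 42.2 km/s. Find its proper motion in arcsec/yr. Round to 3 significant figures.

d = 1/p = 1/0.01140″ = 87.719 pc.
μ = v_t / (4.74 d) = 42.2 / (4.74 × 87.719) = 42.2 / 415.79 = 0.10149 ″/yr.

0.101 arcsec/yr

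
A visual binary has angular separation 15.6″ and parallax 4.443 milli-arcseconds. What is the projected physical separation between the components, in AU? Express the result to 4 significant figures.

3511 AU

d = 1/p = 1/0.004443″ = 225.07 pc.
At distance d (pc), an angle of θ arcsec spans θ·d AU: s = 15.6 × 225.07 = 3511.1 AU.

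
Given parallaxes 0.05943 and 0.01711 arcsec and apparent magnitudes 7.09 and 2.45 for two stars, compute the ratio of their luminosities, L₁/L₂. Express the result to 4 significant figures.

d₁ = 1/p₁ = 1/0.05943″ = 16.827 pc; d₂ = 1/p₂ = 1/0.01711″ = 58.445 pc.
M₁ = m₁ − 5 log₁₀ d₁ + 5 = 7.09 − 6.1300 + 5 = 5.9600.
M₂ = 2.45 − 8.8337 + 5 = -1.3837.
L₁/L₂ = 10^(0.4(M₂ − M₁)) = 10^(0.4 × (-7.3437)) = 10^(-2.93748) = 0.0011548.

L₁/L₂ = 0.001155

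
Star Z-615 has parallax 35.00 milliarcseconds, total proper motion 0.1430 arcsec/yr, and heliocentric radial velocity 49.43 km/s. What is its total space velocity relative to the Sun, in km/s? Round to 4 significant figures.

53.09 km/s

d = 1/p = 1/0.03500″ = 28.571 pc.
v_t = 4.740 μ d = 4.740 × 0.1430 × 28.571 = 19.366 km/s.
v = √(v_r² + v_t²) = √(49.43² + 19.366²) = √2818.37 = 53.088 km/s.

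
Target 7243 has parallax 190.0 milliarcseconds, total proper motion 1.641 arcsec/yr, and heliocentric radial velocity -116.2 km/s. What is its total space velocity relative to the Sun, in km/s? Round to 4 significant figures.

d = 1/p = 1/0.1900″ = 5.2632 pc.
v_t = 4.740 μ d = 4.740 × 1.641 × 5.2632 = 40.939 km/s.
v = √(v_r² + v_t²) = √((-116.2)² + 40.939²) = √15178.4 = 123.2 km/s.

123.2 km/s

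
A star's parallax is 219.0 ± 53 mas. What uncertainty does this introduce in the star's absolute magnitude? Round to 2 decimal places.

σ_M = 0.53 mag

M = m − 5 log₁₀ d + 5 = m + 5 log₁₀ p + 5, so ∂M/∂p = 5/(p ln 10).
σ_M = (5/ln 10) · (σ_p/p) = 2.1715 × 53/219.0 = 2.1715 × 0.24201 = 0.52552.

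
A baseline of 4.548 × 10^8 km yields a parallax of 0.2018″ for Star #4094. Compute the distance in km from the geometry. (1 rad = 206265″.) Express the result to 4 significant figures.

4.649 × 10^14 km

θ = 0.2018″ = 0.2018/206265 = 9.7835 × 10^-7 rad.
d = B/θ = (4.548 × 10^8) / (9.7835 × 10^-7) = 4.6486 × 10^14 km.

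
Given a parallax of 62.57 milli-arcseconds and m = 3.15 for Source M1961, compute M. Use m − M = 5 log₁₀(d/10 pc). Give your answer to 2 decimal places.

M = 2.13

d = 1/p = 1/0.06257″ = 15.982 pc.
m − M = 5 log₁₀(15.982) − 5 = 6.0182 − 5 = 1.0182.
M = m − (m − M) = 3.15 − 1.0182 = 2.13.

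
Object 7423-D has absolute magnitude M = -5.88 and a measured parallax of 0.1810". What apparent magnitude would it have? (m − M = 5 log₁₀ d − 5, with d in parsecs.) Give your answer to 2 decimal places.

m = -7.17

d = 1/p = 1/0.1810″ = 5.5249 pc.
m − M = 5 log₁₀ d − 5 = 5 log₁₀(5.5249) − 5 = 3.7116 − 5 = -1.2884.
m = M + (m − M) = -5.88 + (-1.2884) = -7.17.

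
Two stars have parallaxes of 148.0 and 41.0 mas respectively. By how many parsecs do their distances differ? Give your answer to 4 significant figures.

d_A = 1/0.1480″ = 6.7568 pc; d_B = 1/0.04100″ = 24.39 pc.
|d_B − d_A| = |24.39 − 6.7568| = 17.633 pc.

17.63 pc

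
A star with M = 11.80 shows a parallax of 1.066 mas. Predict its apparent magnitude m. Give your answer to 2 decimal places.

m = 21.66

d = 1/p = 1/0.001066″ = 938.09 pc.
m − M = 5 log₁₀ d − 5 = 5 log₁₀(938.09) − 5 = 14.8612 − 5 = 9.8612.
m = M + (m − M) = 11.80 + 9.8612 = 21.66.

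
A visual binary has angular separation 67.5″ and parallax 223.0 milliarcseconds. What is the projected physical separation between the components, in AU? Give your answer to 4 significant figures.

d = 1/p = 1/0.2230″ = 4.4843 pc.
At distance d (pc), an angle of θ arcsec spans θ·d AU: s = 67.5 × 4.4843 = 302.69 AU.

302.7 AU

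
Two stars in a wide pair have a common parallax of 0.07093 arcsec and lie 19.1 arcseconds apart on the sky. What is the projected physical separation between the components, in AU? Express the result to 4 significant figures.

d = 1/p = 1/0.07093″ = 14.098 pc.
At distance d (pc), an angle of θ arcsec spans θ·d AU: s = 19.1 × 14.098 = 269.27 AU.

269.3 AU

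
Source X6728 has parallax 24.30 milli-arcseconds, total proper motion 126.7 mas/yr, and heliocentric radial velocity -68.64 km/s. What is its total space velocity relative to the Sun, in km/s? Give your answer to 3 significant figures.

d = 1/p = 1/0.02430″ = 41.152 pc.
μ = 126.7 mas/yr = 0.1267 ″/yr.
v_t = 4.740 μ d = 4.740 × 0.1267 × 41.152 = 24.714 km/s.
v = √(v_r² + v_t²) = √((-68.64)² + 24.714²) = √5322.23 = 72.954 km/s.

73.0 km/s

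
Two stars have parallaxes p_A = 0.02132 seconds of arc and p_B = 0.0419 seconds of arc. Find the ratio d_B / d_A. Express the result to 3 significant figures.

Since d = 1/p, d_B/d_A = p_A/p_B.
= 0.02132 / 0.0419 = 0.50883.

0.509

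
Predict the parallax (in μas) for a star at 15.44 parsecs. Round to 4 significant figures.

64770 μas

p = 1/d = 1/15.44 = 0.064767 arcsec.
= 0.064767 × 10⁶ = 64767 μas.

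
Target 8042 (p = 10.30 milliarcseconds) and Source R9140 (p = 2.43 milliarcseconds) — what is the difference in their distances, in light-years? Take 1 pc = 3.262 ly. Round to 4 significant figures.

1026 ly

d_A = 1/0.01030″ = 97.087 pc; d_B = 1/0.002430″ = 411.52 pc.
|d_B − d_A| = |411.52 − 97.087| = 314.43 pc = 314.43 × 3.262 ly = 1025.7 ly.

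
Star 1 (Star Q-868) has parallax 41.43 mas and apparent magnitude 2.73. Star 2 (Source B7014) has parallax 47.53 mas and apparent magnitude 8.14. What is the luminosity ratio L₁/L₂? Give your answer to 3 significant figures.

d₁ = 1/p₁ = 1/0.04143″ = 24.137 pc; d₂ = 1/p₂ = 1/0.04753″ = 21.039 pc.
M₁ = m₁ − 5 log₁₀ d₁ + 5 = 2.73 − 6.9134 + 5 = 0.8166.
M₂ = 8.14 − 6.6151 + 5 = 6.5249.
L₁/L₂ = 10^(0.4(M₂ − M₁)) = 10^(0.4 × 5.7083) = 10^2.28332 = 192.01.

L₁/L₂ = 192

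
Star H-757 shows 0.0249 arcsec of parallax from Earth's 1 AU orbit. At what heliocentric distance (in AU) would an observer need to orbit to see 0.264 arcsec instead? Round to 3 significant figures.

10.6 AU

Parallax scales linearly with baseline: p ∝ B, so B = p_target / p_Earth × 1 AU.
B = 0.264 / 0.0249 = 10.602 AU.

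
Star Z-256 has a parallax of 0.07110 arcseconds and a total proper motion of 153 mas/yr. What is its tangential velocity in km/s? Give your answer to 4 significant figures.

d = 1/p = 1/0.07110″ = 14.065 pc.
μ = 153 mas/yr = 0.153 ″/yr.
v_t = 4.74 × μ × d = 4.74 × 0.153 × 14.065 = 10.2 km/s.

10.20 km/s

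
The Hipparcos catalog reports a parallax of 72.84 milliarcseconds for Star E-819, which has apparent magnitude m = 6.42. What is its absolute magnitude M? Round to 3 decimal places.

M = 5.732

d = 1/p = 1/0.07284″ = 13.729 pc.
m − M = 5 log₁₀(13.729) − 5 = 5.6882 − 5 = 0.6882.
M = m − (m − M) = 6.42 − 0.6882 = 5.732.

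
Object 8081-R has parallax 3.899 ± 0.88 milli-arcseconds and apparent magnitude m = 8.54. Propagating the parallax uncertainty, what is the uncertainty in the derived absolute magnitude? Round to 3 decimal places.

M = m − 5 log₁₀ d + 5 = m + 5 log₁₀ p + 5, so ∂M/∂p = 5/(p ln 10).
σ_M = (5/ln 10) · (σ_p/p) = 2.1715 × 0.88/3.899 = 2.1715 × 0.2257 = 0.49011.

σ_M = 0.490 mag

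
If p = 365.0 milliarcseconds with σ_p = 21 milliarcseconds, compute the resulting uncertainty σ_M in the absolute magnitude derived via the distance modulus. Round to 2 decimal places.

M = m − 5 log₁₀ d + 5 = m + 5 log₁₀ p + 5, so ∂M/∂p = 5/(p ln 10).
σ_M = (5/ln 10) · (σ_p/p) = 2.1715 × 21/365.0 = 2.1715 × 0.057534 = 0.12494.

σ_M = 0.12 mag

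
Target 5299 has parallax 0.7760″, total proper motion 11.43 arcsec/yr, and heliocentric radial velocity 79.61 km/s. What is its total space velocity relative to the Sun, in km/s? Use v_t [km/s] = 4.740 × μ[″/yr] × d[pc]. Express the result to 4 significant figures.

d = 1/p = 1/0.7760″ = 1.2887 pc.
v_t = 4.740 μ d = 4.740 × 11.43 × 1.2887 = 69.819 km/s.
v = √(v_r² + v_t²) = √(79.61² + 69.819²) = √11212.4 = 105.89 km/s.

105.9 km/s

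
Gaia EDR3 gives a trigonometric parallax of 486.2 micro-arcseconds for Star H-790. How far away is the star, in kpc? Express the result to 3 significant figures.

p = 486.2 micro-arcseconds = 0.0004862 arcsec.
d = 1/p = 1/0.0004862 = 2056.8 pc.
= 2.0568 kpc.

2.06 kpc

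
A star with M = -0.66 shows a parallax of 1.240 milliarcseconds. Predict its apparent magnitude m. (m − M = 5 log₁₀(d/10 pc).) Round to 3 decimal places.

d = 1/p = 1/0.001240″ = 806.45 pc.
m − M = 5 log₁₀ d − 5 = 5 log₁₀(806.45) − 5 = 14.5329 − 5 = 9.5329.
m = M + (m − M) = -0.66 + 9.5329 = 8.873.

m = 8.873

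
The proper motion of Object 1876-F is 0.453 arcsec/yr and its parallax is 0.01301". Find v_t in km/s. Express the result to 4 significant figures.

165.0 km/s

d = 1/p = 1/0.01301″ = 76.864 pc.
v_t = 4.74 × μ × d = 4.74 × 0.453 × 76.864 = 165.04 km/s.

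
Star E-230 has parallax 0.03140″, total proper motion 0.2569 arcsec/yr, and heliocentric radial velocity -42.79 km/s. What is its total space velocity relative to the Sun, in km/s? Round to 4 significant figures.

57.75 km/s

d = 1/p = 1/0.03140″ = 31.847 pc.
v_t = 4.740 μ d = 4.740 × 0.2569 × 31.847 = 38.78 km/s.
v = √(v_r² + v_t²) = √((-42.79)² + 38.78²) = √3334.87 = 57.748 km/s.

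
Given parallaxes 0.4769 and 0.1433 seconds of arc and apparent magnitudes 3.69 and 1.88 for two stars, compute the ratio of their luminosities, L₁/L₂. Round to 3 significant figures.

d₁ = 1/p₁ = 1/0.4769″ = 2.0969 pc; d₂ = 1/p₂ = 1/0.1433″ = 6.9784 pc.
M₁ = m₁ − 5 log₁₀ d₁ + 5 = 3.69 − 1.6079 + 5 = 7.0821.
M₂ = 1.88 − 4.2188 + 5 = 2.6612.
L₁/L₂ = 10^(0.4(M₂ − M₁)) = 10^(0.4 × (-4.4209)) = 10^(-1.76836) = 0.017047.

L₁/L₂ = 0.0170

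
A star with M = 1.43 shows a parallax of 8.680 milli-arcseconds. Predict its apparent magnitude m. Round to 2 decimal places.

m = 6.74

d = 1/p = 1/0.008680″ = 115.21 pc.
m − M = 5 log₁₀ d − 5 = 5 log₁₀(115.21) − 5 = 10.3075 − 5 = 5.3075.
m = M + (m − M) = 1.43 + 5.3075 = 6.74.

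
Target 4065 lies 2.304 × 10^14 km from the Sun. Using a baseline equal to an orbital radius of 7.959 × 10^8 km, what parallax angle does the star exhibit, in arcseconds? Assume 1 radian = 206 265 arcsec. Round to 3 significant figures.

0.713 arcsec

θ ≈ B/d = (7.959 × 10^8) / (2.304 × 10^14) = 3.4544 × 10^-6 rad.
In arcseconds: 3.4544 × 10^-6 × 206265 = 0.71252″.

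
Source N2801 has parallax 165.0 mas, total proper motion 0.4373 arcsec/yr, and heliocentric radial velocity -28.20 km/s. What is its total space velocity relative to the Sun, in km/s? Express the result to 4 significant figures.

30.87 km/s

d = 1/p = 1/0.1650″ = 6.0606 pc.
v_t = 4.740 μ d = 4.740 × 0.4373 × 6.0606 = 12.562 km/s.
v = √(v_r² + v_t²) = √((-28.20)² + 12.562²) = √953.044 = 30.871 km/s.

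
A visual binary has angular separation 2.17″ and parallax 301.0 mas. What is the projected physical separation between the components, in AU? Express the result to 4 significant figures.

d = 1/p = 1/0.3010″ = 3.3223 pc.
At distance d (pc), an angle of θ arcsec spans θ·d AU: s = 2.17 × 3.3223 = 7.2094 AU.

7.209 AU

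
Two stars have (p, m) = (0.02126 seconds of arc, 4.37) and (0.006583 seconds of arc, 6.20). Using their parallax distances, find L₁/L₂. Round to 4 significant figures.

d₁ = 1/p₁ = 1/0.02126″ = 47.037 pc; d₂ = 1/p₂ = 1/0.006583″ = 151.91 pc.
M₁ = m₁ − 5 log₁₀ d₁ + 5 = 4.37 − 8.3622 + 5 = 1.0078.
M₂ = 6.20 − 10.9079 + 5 = 0.2921.
L₁/L₂ = 10^(0.4(M₂ − M₁)) = 10^(0.4 × (-0.7157)) = 10^(-0.28628) = 0.51727.

L₁/L₂ = 0.5173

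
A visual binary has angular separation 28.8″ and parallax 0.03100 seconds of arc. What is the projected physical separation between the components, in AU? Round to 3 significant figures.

929 AU

d = 1/p = 1/0.03100″ = 32.258 pc.
At distance d (pc), an angle of θ arcsec spans θ·d AU: s = 28.8 × 32.258 = 929.03 AU.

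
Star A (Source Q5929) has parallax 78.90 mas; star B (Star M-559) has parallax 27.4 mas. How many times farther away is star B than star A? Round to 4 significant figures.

Since d = 1/p, d_B/d_A = p_A/p_B.
= 78.90 / 27.4 = 2.8796.

2.880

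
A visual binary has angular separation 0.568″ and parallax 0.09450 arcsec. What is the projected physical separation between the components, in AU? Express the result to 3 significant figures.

d = 1/p = 1/0.09450″ = 10.582 pc.
At distance d (pc), an angle of θ arcsec spans θ·d AU: s = 0.568 × 10.582 = 6.0106 AU.

6.01 AU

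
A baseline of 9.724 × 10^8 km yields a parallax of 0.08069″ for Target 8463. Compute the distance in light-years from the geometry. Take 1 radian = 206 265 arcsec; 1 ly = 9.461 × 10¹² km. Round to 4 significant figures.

262.7 ly

θ = 0.08069″ = 0.08069/206265 = 3.9120 × 10^-7 rad.
d = B/θ = (9.724 × 10^8) / (3.9120 × 10^-7) = 2.4857 × 10^15 km = (2.4857 × 10^15) / (9.461 × 10^12) ly = 262.73 ly.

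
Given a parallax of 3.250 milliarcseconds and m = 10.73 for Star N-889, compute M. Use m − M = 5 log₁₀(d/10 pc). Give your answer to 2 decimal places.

d = 1/p = 1/0.003250″ = 307.69 pc.
m − M = 5 log₁₀(307.69) − 5 = 12.4406 − 5 = 7.4406.
M = m − (m − M) = 10.73 − 7.4406 = 3.29.

M = 3.29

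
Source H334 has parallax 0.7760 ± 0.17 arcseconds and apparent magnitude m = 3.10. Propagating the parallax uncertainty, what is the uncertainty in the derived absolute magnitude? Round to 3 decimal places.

M = m − 5 log₁₀ d + 5 = m + 5 log₁₀ p + 5, so ∂M/∂p = 5/(p ln 10).
σ_M = (5/ln 10) · (σ_p/p) = 2.1715 × 0.17/0.7760 = 2.1715 × 0.21907 = 0.47571.

σ_M = 0.476 mag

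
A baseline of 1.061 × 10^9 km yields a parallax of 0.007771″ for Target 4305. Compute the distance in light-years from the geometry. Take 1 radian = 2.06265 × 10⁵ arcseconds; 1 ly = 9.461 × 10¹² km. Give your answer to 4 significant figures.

2977 ly

θ = 0.007771″ = 0.007771/206265 = 3.7675 × 10^-8 rad.
d = B/θ = (1.061 × 10^9) / (3.7675 × 10^-8) = 2.8162 × 10^16 km = (2.8162 × 10^16) / (9.461 × 10^12) ly = 2976.6 ly.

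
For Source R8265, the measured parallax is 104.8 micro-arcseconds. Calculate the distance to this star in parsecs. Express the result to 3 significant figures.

9540 pc

p = 104.8 micro-arcseconds = 0.0001048 arcsec.
d = 1/p = 1/0.0001048 = 9542 pc.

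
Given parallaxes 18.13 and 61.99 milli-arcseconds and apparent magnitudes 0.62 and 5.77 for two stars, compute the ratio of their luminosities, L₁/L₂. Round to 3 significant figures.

d₁ = 1/p₁ = 1/0.01813″ = 55.157 pc; d₂ = 1/p₂ = 1/0.06199″ = 16.132 pc.
M₁ = m₁ − 5 log₁₀ d₁ + 5 = 0.62 − 8.7080 + 5 = -3.0880.
M₂ = 5.77 − 6.0384 + 5 = 4.7316.
L₁/L₂ = 10^(0.4(M₂ − M₁)) = 10^(0.4 × 7.8196) = 10^3.12784 = 1342.3.

L₁/L₂ = 1340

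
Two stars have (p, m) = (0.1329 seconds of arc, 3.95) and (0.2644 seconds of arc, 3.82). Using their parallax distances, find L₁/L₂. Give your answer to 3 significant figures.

d₁ = 1/p₁ = 1/0.1329″ = 7.5245 pc; d₂ = 1/p₂ = 1/0.2644″ = 3.7821 pc.
M₁ = m₁ − 5 log₁₀ d₁ + 5 = 3.95 − 4.3824 + 5 = 4.5676.
M₂ = 3.82 − 2.8887 + 5 = 5.9313.
L₁/L₂ = 10^(0.4(M₂ − M₁)) = 10^(0.4 × 1.3637) = 10^0.54548 = 3.5114.

L₁/L₂ = 3.51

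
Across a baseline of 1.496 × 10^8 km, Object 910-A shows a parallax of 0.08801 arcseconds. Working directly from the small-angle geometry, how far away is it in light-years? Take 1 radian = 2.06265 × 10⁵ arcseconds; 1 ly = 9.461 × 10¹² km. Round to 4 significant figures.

θ = 0.08801″ = 0.08801/206265 = 4.2668 × 10^-7 rad.
d = B/θ = (1.496 × 10^8) / (4.2668 × 10^-7) = 3.5061 × 10^14 km = (3.5061 × 10^14) / (9.461 × 10^12) ly = 37.058 ly.

37.06 ly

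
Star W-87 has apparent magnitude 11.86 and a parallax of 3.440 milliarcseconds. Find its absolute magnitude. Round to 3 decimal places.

M = 4.543

d = 1/p = 1/0.003440″ = 290.7 pc.
m − M = 5 log₁₀(290.7) − 5 = 12.3172 − 5 = 7.3172.
M = m − (m − M) = 11.86 − 7.3172 = 4.543.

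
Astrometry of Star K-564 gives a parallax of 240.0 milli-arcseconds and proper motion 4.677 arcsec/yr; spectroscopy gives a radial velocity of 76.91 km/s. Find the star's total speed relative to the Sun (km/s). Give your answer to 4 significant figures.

d = 1/p = 1/0.2400″ = 4.1667 pc.
v_t = 4.740 μ d = 4.740 × 4.677 × 4.1667 = 92.371 km/s.
v = √(v_r² + v_t²) = √(76.91² + 92.371²) = √14447.5 = 120.2 km/s.

120.2 km/s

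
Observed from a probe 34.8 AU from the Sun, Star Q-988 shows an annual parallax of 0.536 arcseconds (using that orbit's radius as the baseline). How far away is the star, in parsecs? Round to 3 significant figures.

With baseline B (in AU) and parallax p (in arcsec), d = B/p parsecs.
d = 34.8 / 0.536 = 64.925 pc.

64.9 pc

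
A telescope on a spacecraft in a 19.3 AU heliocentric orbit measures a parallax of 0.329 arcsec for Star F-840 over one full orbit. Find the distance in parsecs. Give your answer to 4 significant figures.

58.66 pc

With baseline B (in AU) and parallax p (in arcsec), d = B/p parsecs.
d = 19.3 / 0.329 = 58.663 pc.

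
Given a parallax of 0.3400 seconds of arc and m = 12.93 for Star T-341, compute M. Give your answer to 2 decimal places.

M = 15.59

d = 1/p = 1/0.3400″ = 2.9412 pc.
m − M = 5 log₁₀(2.9412) − 5 = 2.3426 − 5 = -2.6574.
M = m − (m − M) = 12.93 − (-2.6574) = 15.59.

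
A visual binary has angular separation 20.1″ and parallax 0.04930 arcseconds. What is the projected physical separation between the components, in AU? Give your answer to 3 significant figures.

408 AU

d = 1/p = 1/0.04930″ = 20.284 pc.
At distance d (pc), an angle of θ arcsec spans θ·d AU: s = 20.1 × 20.284 = 407.71 AU.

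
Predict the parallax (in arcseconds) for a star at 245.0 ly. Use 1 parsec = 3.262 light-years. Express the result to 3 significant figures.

d = 245.0 ly ÷ 3.262 = 75.107 pc.
p = 1/d = 1/75.107 = 0.013314 arcsec.

0.0133 arcsec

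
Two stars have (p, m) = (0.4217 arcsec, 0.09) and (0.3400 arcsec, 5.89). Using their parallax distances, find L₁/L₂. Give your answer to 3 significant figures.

d₁ = 1/p₁ = 1/0.4217″ = 2.3714 pc; d₂ = 1/p₂ = 1/0.3400″ = 2.9412 pc.
M₁ = m₁ − 5 log₁₀ d₁ + 5 = 0.09 − 1.8750 + 5 = 3.2150.
M₂ = 5.89 − 2.3426 + 5 = 8.5474.
L₁/L₂ = 10^(0.4(M₂ − M₁)) = 10^(0.4 × 5.3324) = 10^2.13296 = 135.82.

L₁/L₂ = 136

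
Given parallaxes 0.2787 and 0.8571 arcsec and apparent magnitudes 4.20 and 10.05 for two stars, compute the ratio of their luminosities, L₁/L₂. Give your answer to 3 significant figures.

L₁/L₂ = 2070

d₁ = 1/p₁ = 1/0.2787″ = 3.5881 pc; d₂ = 1/p₂ = 1/0.8571″ = 1.1667 pc.
M₁ = m₁ − 5 log₁₀ d₁ + 5 = 4.20 − 2.7743 + 5 = 6.4257.
M₂ = 10.05 − 0.3348 + 5 = 14.7152.
L₁/L₂ = 10^(0.4(M₂ − M₁)) = 10^(0.4 × 8.2895) = 10^3.31580 = 2069.2.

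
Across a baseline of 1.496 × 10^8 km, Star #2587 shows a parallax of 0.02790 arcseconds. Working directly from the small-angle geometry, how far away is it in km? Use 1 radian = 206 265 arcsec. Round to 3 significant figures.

1.11 × 10^15 km

θ = 0.02790″ = 0.02790/206265 = 1.3526 × 10^-7 rad.
d = B/θ = (1.496 × 10^8) / (1.3526 × 10^-7) = 1.1060 × 10^15 km.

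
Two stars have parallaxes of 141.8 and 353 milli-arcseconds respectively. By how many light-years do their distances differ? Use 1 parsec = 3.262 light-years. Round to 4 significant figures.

d_A = 1/0.1418″ = 7.0522 pc; d_B = 1/0.3530″ = 2.8329 pc.
|d_B − d_A| = |2.8329 − 7.0522| = 4.2193 pc = 4.2193 × 3.262 ly = 13.763 ly.

13.76 ly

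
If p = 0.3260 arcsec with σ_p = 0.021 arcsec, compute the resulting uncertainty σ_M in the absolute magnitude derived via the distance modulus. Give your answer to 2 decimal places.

M = m − 5 log₁₀ d + 5 = m + 5 log₁₀ p + 5, so ∂M/∂p = 5/(p ln 10).
σ_M = (5/ln 10) · (σ_p/p) = 2.1715 × 0.021/0.3260 = 2.1715 × 0.064417 = 0.13988.

σ_M = 0.14 mag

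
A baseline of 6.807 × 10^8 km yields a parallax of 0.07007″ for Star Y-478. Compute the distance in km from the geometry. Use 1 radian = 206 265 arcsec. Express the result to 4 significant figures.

2.004 × 10^15 km

θ = 0.07007″ = 0.07007/206265 = 3.3971 × 10^-7 rad.
d = B/θ = (6.807 × 10^8) / (3.3971 × 10^-7) = 2.0038 × 10^15 km.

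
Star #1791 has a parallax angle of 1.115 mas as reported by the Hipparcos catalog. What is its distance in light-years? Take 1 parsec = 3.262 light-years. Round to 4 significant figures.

p = 1.115 mas = 0.001115 arcsec.
d = 1/p = 1/0.001115 = 896.86 pc.
In light-years: 896.86 × 3.262 = 2925.6 ly.

2926 light years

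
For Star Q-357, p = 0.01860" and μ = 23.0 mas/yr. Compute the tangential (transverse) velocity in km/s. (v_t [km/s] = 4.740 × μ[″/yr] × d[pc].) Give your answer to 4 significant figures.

d = 1/p = 1/0.01860″ = 53.763 pc.
μ = 23.0 mas/yr = 0.0230 ″/yr.
v_t = 4.74 × μ × d = 4.74 × 0.0230 × 53.763 = 5.8612 km/s.

5.861 km/s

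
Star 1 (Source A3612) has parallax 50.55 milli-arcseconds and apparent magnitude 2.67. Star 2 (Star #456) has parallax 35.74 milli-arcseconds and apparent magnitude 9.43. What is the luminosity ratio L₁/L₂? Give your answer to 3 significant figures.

d₁ = 1/p₁ = 1/0.05055″ = 19.782 pc; d₂ = 1/p₂ = 1/0.03574″ = 27.98 pc.
M₁ = m₁ − 5 log₁₀ d₁ + 5 = 2.67 − 6.4814 + 5 = 1.1886.
M₂ = 9.43 − 7.2342 + 5 = 7.1958.
L₁/L₂ = 10^(0.4(M₂ − M₁)) = 10^(0.4 × 6.0072) = 10^2.40288 = 252.86.

L₁/L₂ = 253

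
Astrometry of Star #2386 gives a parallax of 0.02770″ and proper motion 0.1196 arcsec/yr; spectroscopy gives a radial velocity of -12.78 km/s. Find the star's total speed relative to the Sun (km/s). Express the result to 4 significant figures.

d = 1/p = 1/0.02770″ = 36.101 pc.
v_t = 4.740 μ d = 4.740 × 0.1196 × 36.101 = 20.466 km/s.
v = √(v_r² + v_t²) = √((-12.78)² + 20.466²) = √582.186 = 24.129 km/s.

24.13 km/s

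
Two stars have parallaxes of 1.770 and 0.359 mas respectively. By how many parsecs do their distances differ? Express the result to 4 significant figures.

d_A = 1/0.001770″ = 564.97 pc; d_B = 1/0.0003590″ = 2785.5 pc.
|d_B − d_A| = |2785.5 − 564.97| = 2220.5 pc.

2221 pc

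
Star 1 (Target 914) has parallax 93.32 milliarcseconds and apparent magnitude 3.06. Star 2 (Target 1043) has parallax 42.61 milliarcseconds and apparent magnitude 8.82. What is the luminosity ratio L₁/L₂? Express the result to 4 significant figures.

L₁/L₂ = 41.98

d₁ = 1/p₁ = 1/0.09332″ = 10.716 pc; d₂ = 1/p₂ = 1/0.04261″ = 23.469 pc.
M₁ = m₁ − 5 log₁₀ d₁ + 5 = 3.06 − 5.1502 + 5 = 2.9098.
M₂ = 8.82 − 6.8525 + 5 = 6.9675.
L₁/L₂ = 10^(0.4(M₂ − M₁)) = 10^(0.4 × 4.0577) = 10^1.62308 = 41.984.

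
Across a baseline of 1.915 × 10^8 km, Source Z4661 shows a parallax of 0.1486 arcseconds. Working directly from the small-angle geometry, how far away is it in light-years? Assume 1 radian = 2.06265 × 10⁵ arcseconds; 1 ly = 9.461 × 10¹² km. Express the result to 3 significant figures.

θ = 0.1486″ = 0.1486/206265 = 7.2043 × 10^-7 rad.
d = B/θ = (1.915 × 10^8) / (7.2043 × 10^-7) = 2.6581 × 10^14 km = (2.6581 × 10^14) / (9.461 × 10^12) ly = 28.095 ly.

28.1 ly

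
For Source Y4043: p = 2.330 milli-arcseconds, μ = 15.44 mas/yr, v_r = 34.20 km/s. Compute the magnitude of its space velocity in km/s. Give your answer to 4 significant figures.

46.44 km/s

d = 1/p = 1/0.002330″ = 429.18 pc.
μ = 15.44 mas/yr = 0.01544 ″/yr.
v_t = 4.740 μ d = 4.740 × 0.01544 × 429.18 = 31.41 km/s.
v = √(v_r² + v_t²) = √(34.20² + 31.41²) = √2156.23 = 46.435 km/s.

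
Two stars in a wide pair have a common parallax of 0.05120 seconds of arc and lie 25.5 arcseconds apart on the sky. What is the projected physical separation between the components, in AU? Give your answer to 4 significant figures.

498.0 AU

d = 1/p = 1/0.05120″ = 19.531 pc.
At distance d (pc), an angle of θ arcsec spans θ·d AU: s = 25.5 × 19.531 = 498.04 AU.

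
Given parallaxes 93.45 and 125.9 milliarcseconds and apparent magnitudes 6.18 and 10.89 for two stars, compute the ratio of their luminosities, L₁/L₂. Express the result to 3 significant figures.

L₁/L₂ = 139

d₁ = 1/p₁ = 1/0.09345″ = 10.701 pc; d₂ = 1/p₂ = 1/0.1259″ = 7.9428 pc.
M₁ = m₁ − 5 log₁₀ d₁ + 5 = 6.18 − 5.1471 + 5 = 6.0329.
M₂ = 10.89 − 4.4999 + 5 = 11.3901.
L₁/L₂ = 10^(0.4(M₂ − M₁)) = 10^(0.4 × 5.3572) = 10^2.14288 = 138.96.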